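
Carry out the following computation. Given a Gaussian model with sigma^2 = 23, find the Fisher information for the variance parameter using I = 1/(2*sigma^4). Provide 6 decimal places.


Fisher information for variance: I(sigma^2) = 1/(2*sigma^4).
sigma^2 = 23, so sigma^4 = 529.
I = 1/(2*529) = 1/1058 = 0.000945

0.000945


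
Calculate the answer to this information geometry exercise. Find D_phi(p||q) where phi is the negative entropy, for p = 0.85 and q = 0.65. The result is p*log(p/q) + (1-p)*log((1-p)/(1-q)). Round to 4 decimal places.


Bregman divergence with negative entropy generator:
D = p*log(p/q) + (1-p)*log((1-p)/(1-q)).
p = 0.85, q = 0.65.
p*log(p/q) = 0.85*log(0.85/0.65) = 0.228024.
(1-p)*log((1-p)/(1-q)) = 0.15*log(0.15/0.35) = -0.127095.
D = 0.228024 + -0.127095 = 0.1009

0.1009


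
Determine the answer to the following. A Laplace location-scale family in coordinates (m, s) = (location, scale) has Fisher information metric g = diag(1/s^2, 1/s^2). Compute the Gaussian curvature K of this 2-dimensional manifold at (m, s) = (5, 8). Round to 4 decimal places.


The metric has the form g = (A dm^2 + B ds^2)/s^2 with A = 1, B = 1.
Substitute u = sqrt(A/B)*m: g = B*(du^2 + ds^2)/s^2, i.e. B times the
Poincare upper half-plane metric, which has constant Gaussian curvature -1.
Scaling a 2D metric by a constant c divides the Gaussian curvature by c,
so K = -1/B = -1/(1) = -1.0000 everywhere (the point (m, s) = (5, 8) is irrelevant:
the curvature is constant).
The requested Gaussian curvature is K = -1.0000.

-1.0000


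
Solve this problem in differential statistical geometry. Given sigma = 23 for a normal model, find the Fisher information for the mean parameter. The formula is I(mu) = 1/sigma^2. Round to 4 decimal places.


The Fisher information for the mean of a normal distribution is I(mu) = 1/sigma^2.
sigma = 23, so sigma^2 = 529.
I(mu) = 1/529 = 0.0019

0.0019


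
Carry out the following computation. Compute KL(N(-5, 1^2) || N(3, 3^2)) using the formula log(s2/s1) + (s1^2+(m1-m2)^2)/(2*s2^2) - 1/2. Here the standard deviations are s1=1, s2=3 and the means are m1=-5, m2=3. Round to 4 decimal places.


KL divergence between normal distributions:
KL = log(s2/s1) + (s1^2 + (m1-m2)^2)/(2*s2^2) - 1/2.
log(3/1) = 1.098612.
(1^2 + (-5-3)^2)/(2*3^2) = (1 + 64)/18 = 3.611111.
KL = 1.098612 + 3.611111 - 0.5 = 4.2097

4.2097


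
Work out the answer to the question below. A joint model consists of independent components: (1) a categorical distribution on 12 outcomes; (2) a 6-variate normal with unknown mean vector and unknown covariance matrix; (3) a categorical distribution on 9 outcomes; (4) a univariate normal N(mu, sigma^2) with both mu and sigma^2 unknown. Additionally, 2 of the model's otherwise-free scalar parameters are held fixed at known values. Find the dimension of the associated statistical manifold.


The dimension of a statistical manifold equals the number of free
(independent) real parameters of the model. For a product of independent
blocks the parameter counts add.
- categorical on 12 outcomes (probabilities sum to 1): 12-1 = 11.
- 6-variate normal: 6 (mean) + 6*7/2 = 21 (symmetric covariance) = 27.
- categorical on 9 outcomes (probabilities sum to 1): 9-1 = 8.
- normal (mu, sigma^2): 2.
Total = 11 + 27 + 8 + 2 = 48.
2 parameter(s) fixed at known values: 48 - 2 = 46.
Dimension = 46

46


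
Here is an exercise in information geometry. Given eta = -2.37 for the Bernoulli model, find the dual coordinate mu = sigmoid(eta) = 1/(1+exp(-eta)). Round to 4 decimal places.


Dual coordinate (expectation parameter) for Bernoulli:
mu = 1/(1+exp(-eta)).
eta = -2.37.
exp(-eta) = exp(2.37) = 10.697392.
mu = 1/(1+10.697392) = 0.0855

0.0855


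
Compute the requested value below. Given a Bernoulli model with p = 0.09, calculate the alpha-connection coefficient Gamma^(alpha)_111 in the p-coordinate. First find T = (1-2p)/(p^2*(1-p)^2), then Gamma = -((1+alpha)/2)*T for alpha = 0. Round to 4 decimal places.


Skewness (Amari-Chentsov) tensor: T = (1-2p)/(p^2*(1-p)^2).
p = 0.09, 1-2p = 0.82, p^2 = 0.0081, (1-p)^2 = 0.8281.
T = 0.82/(0.0081 * 0.8281) = 122.249206.
In the p-coordinate, Gamma^(alpha) = Gamma^(0) - (alpha/2)*T with Gamma^(0) = (1/2)*g'(p) = -T/2,
so Gamma^(alpha) = -((1+alpha)/2)*T.
alpha = 0, -(1+alpha)/2 = -0.5.
Gamma = -0.5 * 122.249206 = -61.1246

-61.1246


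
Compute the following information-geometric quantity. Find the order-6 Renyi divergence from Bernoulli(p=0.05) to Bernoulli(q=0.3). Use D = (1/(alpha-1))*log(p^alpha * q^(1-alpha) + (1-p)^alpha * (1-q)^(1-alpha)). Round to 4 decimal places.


Renyi divergence of order alpha between Bernoulli distributions:
D = (1/(alpha-1))*log(p^alpha * q^(1-alpha) + (1-p)^alpha * (1-q)^(1-alpha)).
alpha = 6, p = 0.05, q = 0.3.
p^alpha * q^(1-alpha) = 0.05^6 * 0.3^-5 = 6e-06.
(1-p)^alpha * (1-q)^(1-alpha) = 0.95^6 * 0.7^-5 = 4.373725.
sum = 6e-06 + 4.373725 = 4.373731.
D = (1/5)*log(4.373731) = 0.2951

0.2951


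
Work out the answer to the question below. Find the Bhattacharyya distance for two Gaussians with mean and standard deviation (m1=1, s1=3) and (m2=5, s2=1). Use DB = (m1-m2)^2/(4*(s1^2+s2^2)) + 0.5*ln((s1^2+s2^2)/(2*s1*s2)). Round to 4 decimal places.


Bhattacharyya distance between two Gaussians:
DB = (m1-m2)^2/(4*(s1^2+s2^2)) + (1/2)*ln((s1^2+s2^2)/(2*s1*s2)).
(m1-m2)^2 = (-4)^2 = 16.
s1^2+s2^2 = 9 + 1 = 10.
term1 = 16/40 = 0.4.
term2 = 0.5*ln(10/6.0) = 0.255413.
DB = 0.4 + 0.255413 = 0.6554

0.6554


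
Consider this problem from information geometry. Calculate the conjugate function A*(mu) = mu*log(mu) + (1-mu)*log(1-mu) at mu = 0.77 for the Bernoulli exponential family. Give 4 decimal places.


Legendre transform for Bernoulli:
A*(mu) = mu*log(mu) + (1-mu)*log(1-mu).
mu = 0.77, 1-mu = 0.23.
mu*log(mu) = 0.77*log(0.77) = -0.201251.
(1-mu)*log(1-mu) = 0.23*log(0.23) = -0.338025.
A* = -0.201251 + -0.338025 = -0.5393

-0.5393


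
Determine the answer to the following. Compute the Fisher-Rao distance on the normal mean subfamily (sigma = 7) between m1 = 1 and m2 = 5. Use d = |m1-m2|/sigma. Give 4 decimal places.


On the fixed-variance normal subfamily, geodesic distance = |m1-m2|/sigma.
|1 - 5| = 4.
sigma = 7.
d = 4/7 = 0.5714

0.5714


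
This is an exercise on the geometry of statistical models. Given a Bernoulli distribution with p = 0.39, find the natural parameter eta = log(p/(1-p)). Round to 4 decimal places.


Natural parameter for Bernoulli: eta = log(p/(1-p)).
p = 0.39, 1-p = 0.61.
p/(1-p) = 0.639344.
eta = log(0.639344) = -0.4473

-0.4473


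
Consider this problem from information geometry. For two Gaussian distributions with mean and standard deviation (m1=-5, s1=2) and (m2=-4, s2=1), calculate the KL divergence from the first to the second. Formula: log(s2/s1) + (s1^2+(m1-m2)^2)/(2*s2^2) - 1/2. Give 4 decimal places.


KL divergence between normal distributions:
KL = log(s2/s1) + (s1^2 + (m1-m2)^2)/(2*s2^2) - 1/2.
log(1/2) = -0.693147.
(2^2 + (-5--4)^2)/(2*1^2) = (4 + 1)/2 = 2.5.
KL = -0.693147 + 2.5 - 0.5 = 1.3069

1.3069


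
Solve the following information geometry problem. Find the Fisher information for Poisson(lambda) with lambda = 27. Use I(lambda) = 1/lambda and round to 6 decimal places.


Fisher information for Poisson: I(lambda) = 1/lambda.
lambda = 27.
I(lambda) = 1/27 = 0.037037

0.037037


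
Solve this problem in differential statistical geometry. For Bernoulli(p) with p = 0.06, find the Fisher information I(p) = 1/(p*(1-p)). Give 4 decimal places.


For Bernoulli(p), Fisher information is I(p) = 1/(p*(1-p)).
p = 0.06, 1-p = 0.94.
p*(1-p) = 0.0564.
I(p) = 1/0.0564 = 17.7305

17.7305


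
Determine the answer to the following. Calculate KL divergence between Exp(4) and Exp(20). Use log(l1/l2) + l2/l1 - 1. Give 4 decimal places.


KL divergence for exponential family:
KL = log(l1/l2) + l2/l1 - 1.
log(4/20) = -1.609438.
20/4 = 5.0.
KL = -1.609438 + 5.0 - 1 = 2.3906

2.3906


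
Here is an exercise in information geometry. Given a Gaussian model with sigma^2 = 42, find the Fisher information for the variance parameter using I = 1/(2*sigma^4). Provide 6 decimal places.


Fisher information for variance: I(sigma^2) = 1/(2*sigma^4).
sigma^2 = 42, so sigma^4 = 1764.
I = 1/(2*1764) = 1/3528 = 0.000283

0.000283


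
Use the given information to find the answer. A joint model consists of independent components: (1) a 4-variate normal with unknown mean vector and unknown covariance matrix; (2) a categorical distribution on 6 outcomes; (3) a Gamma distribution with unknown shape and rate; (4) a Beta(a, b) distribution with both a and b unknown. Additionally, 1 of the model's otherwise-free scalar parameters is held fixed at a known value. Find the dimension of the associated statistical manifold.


The dimension of a statistical manifold equals the number of free
(independent) real parameters of the model. For a product of independent
blocks the parameter counts add.
- 4-variate normal: 4 (mean) + 4*5/2 = 10 (symmetric covariance) = 14.
- categorical on 6 outcomes (probabilities sum to 1): 6-1 = 5.
- Gamma (shape, rate): 2.
- Beta (a, b): 2.
Total = 14 + 5 + 2 + 2 = 23.
1 parameter(s) fixed at known values: 23 - 1 = 22.
Dimension = 22

22


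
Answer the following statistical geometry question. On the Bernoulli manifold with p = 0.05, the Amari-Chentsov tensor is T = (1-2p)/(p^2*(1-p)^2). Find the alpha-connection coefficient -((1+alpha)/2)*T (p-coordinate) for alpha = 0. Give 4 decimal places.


Skewness (Amari-Chentsov) tensor: T = (1-2p)/(p^2*(1-p)^2).
p = 0.05, 1-2p = 0.9, p^2 = 0.0025, (1-p)^2 = 0.9025.
T = 0.9/(0.0025 * 0.9025) = 398.891967.
In the p-coordinate, Gamma^(alpha) = Gamma^(0) - (alpha/2)*T with Gamma^(0) = (1/2)*g'(p) = -T/2,
so Gamma^(alpha) = -((1+alpha)/2)*T.
alpha = 0, -(1+alpha)/2 = -0.5.
Gamma = -0.5 * 398.891967 = -199.4460

-199.4460


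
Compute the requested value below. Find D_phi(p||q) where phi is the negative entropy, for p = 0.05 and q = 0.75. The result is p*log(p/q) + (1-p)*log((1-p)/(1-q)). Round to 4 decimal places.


Bregman divergence with negative entropy generator:
D = p*log(p/q) + (1-p)*log((1-p)/(1-q)).
p = 0.05, q = 0.75.
p*log(p/q) = 0.05*log(0.05/0.75) = -0.135403.
(1-p)*log((1-p)/(1-q)) = 0.95*log(0.95/0.25) = 1.268251.
D = -0.135403 + 1.268251 = 1.1328

1.1328


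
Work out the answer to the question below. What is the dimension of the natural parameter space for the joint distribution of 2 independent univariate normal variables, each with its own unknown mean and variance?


Exponential family dimension calculation:
Each univariate normal has two natural parameters (mu/sigma^2 and -1/(2 sigma^2)).
With 2 independent components, dim = 2 * 2 = 4.

4


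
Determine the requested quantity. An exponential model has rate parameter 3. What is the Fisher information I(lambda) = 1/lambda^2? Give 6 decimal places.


Fisher information for exponential: I(lambda) = 1/lambda^2.
lambda = 3, lambda^2 = 9.
I = 1/9 = 0.111111

0.111111


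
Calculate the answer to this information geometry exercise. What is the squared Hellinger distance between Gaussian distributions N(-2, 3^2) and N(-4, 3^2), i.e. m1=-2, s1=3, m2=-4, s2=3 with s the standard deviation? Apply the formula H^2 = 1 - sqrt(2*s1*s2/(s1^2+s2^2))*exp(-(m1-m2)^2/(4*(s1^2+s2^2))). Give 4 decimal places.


Squared Hellinger distance for Gaussians:
H^2 = 1 - sqrt(2*s1*s2/(s1^2+s2^2)) * exp(-(m1-m2)^2/(4*(s1^2+s2^2))).
s1^2 = 9, s2^2 = 9, s1^2+s2^2 = 18.
sqrt(2*3*3/(18)) = 1.0.
(m1-m2)^2 = (2)^2 = 4.
exp(-4/(4*18)) = exp(-0.055556) = 0.945959.
H^2 = 1 - 1.0*0.945959 = 0.0540

0.0540


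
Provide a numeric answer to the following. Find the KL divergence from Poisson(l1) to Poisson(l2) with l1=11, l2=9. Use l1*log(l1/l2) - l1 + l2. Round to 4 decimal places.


KL divergence for Poisson:
KL = l1*log(l1/l2) - l1 + l2.
l1 = 11, l2 = 9.
log(11/9) = 0.200671.
l1*log(l1/l2) = 11 * 0.200671 = 2.207378.
KL = 2.207378 - 11 + 9 = 0.2074

0.2074


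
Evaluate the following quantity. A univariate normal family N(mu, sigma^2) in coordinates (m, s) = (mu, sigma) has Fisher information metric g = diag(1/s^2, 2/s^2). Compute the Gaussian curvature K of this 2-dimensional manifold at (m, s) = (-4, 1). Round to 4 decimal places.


The metric has the form g = (A dm^2 + B ds^2)/s^2 with A = 1, B = 2.
Substitute u = sqrt(A/B)*m: g = B*(du^2 + ds^2)/s^2, i.e. B times the
Poincare upper half-plane metric, which has constant Gaussian curvature -1.
Scaling a 2D metric by a constant c divides the Gaussian curvature by c,
so K = -1/B = -1/(2) = -0.5000 everywhere (the point (m, s) = (-4, 1) is irrelevant:
the curvature is constant).
The requested Gaussian curvature is K = -0.5000.

-0.5000


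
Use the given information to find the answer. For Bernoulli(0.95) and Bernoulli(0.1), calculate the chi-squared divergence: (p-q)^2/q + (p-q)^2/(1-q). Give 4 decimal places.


Chi-squared divergence between Bernoulli distributions:
chi^2 = (p-q)^2/q + (p-q)^2/(1-q).
p = 0.95, q = 0.1, p-q = 0.85.
(p-q)^2 = 0.7225.
term1 = 0.7225/0.1 = 7.225.
term2 = 0.7225/0.9 = 0.802778.
chi^2 = 7.225 + 0.802778 = 8.0278

8.0278


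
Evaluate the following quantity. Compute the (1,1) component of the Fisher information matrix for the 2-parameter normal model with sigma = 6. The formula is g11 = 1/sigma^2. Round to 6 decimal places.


For the 2-parameter normal family, the Fisher metric has:
  g11 = 1/sigma^2, g22 = 2/sigma^2.
sigma = 6, sigma^2 = 36.
g11 = 0.027778

0.027778


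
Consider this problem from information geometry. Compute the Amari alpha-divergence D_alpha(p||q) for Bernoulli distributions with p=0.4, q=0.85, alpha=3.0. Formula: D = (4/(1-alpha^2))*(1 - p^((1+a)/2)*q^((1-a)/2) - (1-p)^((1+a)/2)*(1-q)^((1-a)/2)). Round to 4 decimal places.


Amari alpha-divergence:
D = (4/(1-alpha^2))*(1 - p^((1+a)/2)*q^((1-a)/2) - (1-p)^((1+a)/2)*(1-q)^((1-a)/2)).
alpha = 3.0, p = 0.4, q = 0.85.
e1 = (1+alpha)/2 = 2.0, e2 = (1-alpha)/2 = -1.0.
t1 = p^e1 * q^e2 = 0.4^2.0 * 0.85^-1.0 = 0.188235.
t2 = (1-p)^e1 * (1-q)^e2 = 0.6^2.0 * 0.15^-1.0 = 2.4.
4/(1-alpha^2) = -0.5.
D = -0.5*(1 - 0.188235 - 2.4) = 0.7941

0.7941


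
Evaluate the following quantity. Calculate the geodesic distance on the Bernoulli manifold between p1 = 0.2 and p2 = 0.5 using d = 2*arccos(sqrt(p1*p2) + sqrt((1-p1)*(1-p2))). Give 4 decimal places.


Geodesic distance on Bernoulli manifold:
d(p1,p2) = 2*arccos(sqrt(p1*p2) + sqrt((1-p1)*(1-p2))).
sqrt(p1*p2) = sqrt(0.2*0.5) = 0.316228.
sqrt((1-p1)*(1-p2)) = sqrt(0.8*0.5) = 0.632456.
arg = 0.316228 + 0.632456 = 0.948683.
d = 2*arccos(0.948683) = 0.6435

0.6435


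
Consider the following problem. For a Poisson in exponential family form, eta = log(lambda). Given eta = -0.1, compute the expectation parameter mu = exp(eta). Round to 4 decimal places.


Expectation parameter for Poisson exponential family:
mu = exp(eta).
eta = -0.1.
mu = exp(-0.1) = 0.9048

0.9048


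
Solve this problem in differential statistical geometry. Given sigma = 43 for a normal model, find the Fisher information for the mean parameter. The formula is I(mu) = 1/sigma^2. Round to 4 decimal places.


The Fisher information for the mean of a normal distribution is I(mu) = 1/sigma^2.
sigma = 43, so sigma^2 = 1849.
I(mu) = 1/1849 = 0.0005

0.0005


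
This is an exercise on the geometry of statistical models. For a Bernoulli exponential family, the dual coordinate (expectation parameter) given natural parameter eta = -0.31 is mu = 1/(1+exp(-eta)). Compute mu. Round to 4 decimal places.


Dual coordinate (expectation parameter) for Bernoulli:
mu = 1/(1+exp(-eta)).
eta = -0.31.
exp(-eta) = exp(0.31) = 1.363425.
mu = 1/(1+1.363425) = 0.4231

0.4231


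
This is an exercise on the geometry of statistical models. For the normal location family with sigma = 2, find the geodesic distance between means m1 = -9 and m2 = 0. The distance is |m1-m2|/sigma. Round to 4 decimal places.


On the fixed-variance normal subfamily, geodesic distance = |m1-m2|/sigma.
|-9 - 0| = 9.
sigma = 2.
d = 9/2 = 4.5000

4.5000


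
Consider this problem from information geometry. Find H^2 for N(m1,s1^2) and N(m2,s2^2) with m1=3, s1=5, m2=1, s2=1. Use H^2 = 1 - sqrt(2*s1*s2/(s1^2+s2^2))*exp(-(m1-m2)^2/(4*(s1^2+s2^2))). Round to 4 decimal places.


Squared Hellinger distance for Gaussians:
H^2 = 1 - sqrt(2*s1*s2/(s1^2+s2^2)) * exp(-(m1-m2)^2/(4*(s1^2+s2^2))).
s1^2 = 25, s2^2 = 1, s1^2+s2^2 = 26.
sqrt(2*5*1/(26)) = 0.620174.
(m1-m2)^2 = (2)^2 = 4.
exp(-4/(4*26)) = exp(-0.038462) = 0.962269.
H^2 = 1 - 0.620174*0.962269 = 0.4032

0.4032


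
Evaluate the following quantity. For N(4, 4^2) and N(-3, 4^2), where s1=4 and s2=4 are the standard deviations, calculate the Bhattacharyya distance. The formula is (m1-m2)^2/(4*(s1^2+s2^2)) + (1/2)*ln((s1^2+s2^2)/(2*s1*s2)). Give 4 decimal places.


Bhattacharyya distance between two Gaussians:
DB = (m1-m2)^2/(4*(s1^2+s2^2)) + (1/2)*ln((s1^2+s2^2)/(2*s1*s2)).
(m1-m2)^2 = (7)^2 = 49.
s1^2+s2^2 = 16 + 16 = 32.
term1 = 49/128 = 0.382812.
term2 = 0.5*ln(32/32.0) = 0.0.
DB = 0.382812 + 0.0 = 0.3828

0.3828


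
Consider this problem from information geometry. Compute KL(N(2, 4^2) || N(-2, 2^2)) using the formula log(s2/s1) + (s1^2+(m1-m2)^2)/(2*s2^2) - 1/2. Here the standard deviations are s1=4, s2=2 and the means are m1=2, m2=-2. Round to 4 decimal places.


KL divergence between normal distributions:
KL = log(s2/s1) + (s1^2 + (m1-m2)^2)/(2*s2^2) - 1/2.
log(2/4) = -0.693147.
(4^2 + (2--2)^2)/(2*2^2) = (16 + 16)/8 = 4.0.
KL = -0.693147 + 4.0 - 0.5 = 2.8069

2.8069


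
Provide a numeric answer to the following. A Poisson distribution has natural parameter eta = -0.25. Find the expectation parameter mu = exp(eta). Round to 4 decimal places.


Expectation parameter for Poisson exponential family:
mu = exp(eta).
eta = -0.25.
mu = exp(-0.25) = 0.7788

0.7788


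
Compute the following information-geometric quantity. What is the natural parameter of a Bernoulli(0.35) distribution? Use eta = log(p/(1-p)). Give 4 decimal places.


Natural parameter for Bernoulli: eta = log(p/(1-p)).
p = 0.35, 1-p = 0.65.
p/(1-p) = 0.538462.
eta = log(0.538462) = -0.6190

-0.6190


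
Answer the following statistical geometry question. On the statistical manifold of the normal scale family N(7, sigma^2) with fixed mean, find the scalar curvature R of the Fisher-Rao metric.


This family has a single free parameter, so its statistical manifold
is 1-dimensional. The Riemann curvature tensor of any 1-dimensional
Riemannian manifold vanishes identically, so R = 0.

0


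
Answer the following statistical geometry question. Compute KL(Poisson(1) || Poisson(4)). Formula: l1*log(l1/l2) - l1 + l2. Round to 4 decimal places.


KL divergence for Poisson:
KL = l1*log(l1/l2) - l1 + l2.
l1 = 1, l2 = 4.
log(1/4) = -1.386294.
l1*log(l1/l2) = 1 * -1.386294 = -1.386294.
KL = -1.386294 - 1 + 4 = 1.6137

1.6137


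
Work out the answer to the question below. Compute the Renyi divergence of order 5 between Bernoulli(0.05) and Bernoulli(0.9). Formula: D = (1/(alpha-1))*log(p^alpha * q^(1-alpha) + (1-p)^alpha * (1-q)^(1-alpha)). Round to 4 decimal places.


Renyi divergence of order alpha between Bernoulli distributions:
D = (1/(alpha-1))*log(p^alpha * q^(1-alpha) + (1-p)^alpha * (1-q)^(1-alpha)).
alpha = 5, p = 0.05, q = 0.9.
p^alpha * q^(1-alpha) = 0.05^5 * 0.9^-4 = 0.0.
(1-p)^alpha * (1-q)^(1-alpha) = 0.95^5 * 0.1^-4 = 7737.809375.
sum = 0.0 + 7737.809375 = 7737.809375.
D = (1/4)*log(7737.809375) = 2.2385

2.2385


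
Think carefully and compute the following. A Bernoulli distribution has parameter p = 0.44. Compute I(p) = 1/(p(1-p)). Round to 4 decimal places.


For Bernoulli(p), Fisher information is I(p) = 1/(p*(1-p)).
p = 0.44, 1-p = 0.56.
p*(1-p) = 0.2464.
I(p) = 1/0.2464 = 4.0584

4.0584


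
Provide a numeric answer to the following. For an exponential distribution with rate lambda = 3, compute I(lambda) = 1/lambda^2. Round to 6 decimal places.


Fisher information for exponential: I(lambda) = 1/lambda^2.
lambda = 3, lambda^2 = 9.
I = 1/9 = 0.111111

0.111111


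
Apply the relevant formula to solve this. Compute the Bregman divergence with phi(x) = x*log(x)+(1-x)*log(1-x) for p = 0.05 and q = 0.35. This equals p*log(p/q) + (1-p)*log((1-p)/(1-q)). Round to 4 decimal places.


Bregman divergence with negative entropy generator:
D = p*log(p/q) + (1-p)*log((1-p)/(1-q)).
p = 0.05, q = 0.35.
p*log(p/q) = 0.05*log(0.05/0.35) = -0.097296.
(1-p)*log((1-p)/(1-q)) = 0.95*log(0.95/0.65) = 0.360515.
D = -0.097296 + 0.360515 = 0.2632

0.2632


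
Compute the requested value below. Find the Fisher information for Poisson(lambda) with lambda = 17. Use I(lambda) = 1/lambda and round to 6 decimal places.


Fisher information for Poisson: I(lambda) = 1/lambda.
lambda = 17.
I(lambda) = 1/17 = 0.058824

0.058824


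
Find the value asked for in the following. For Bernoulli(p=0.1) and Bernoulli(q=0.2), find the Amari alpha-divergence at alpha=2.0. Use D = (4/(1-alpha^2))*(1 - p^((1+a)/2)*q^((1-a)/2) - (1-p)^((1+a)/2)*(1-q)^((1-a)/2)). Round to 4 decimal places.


Amari alpha-divergence:
D = (4/(1-alpha^2))*(1 - p^((1+a)/2)*q^((1-a)/2) - (1-p)^((1+a)/2)*(1-q)^((1-a)/2)).
alpha = 2.0, p = 0.1, q = 0.2.
e1 = (1+alpha)/2 = 1.5, e2 = (1-alpha)/2 = -0.5.
t1 = p^e1 * q^e2 = 0.1^1.5 * 0.2^-0.5 = 0.070711.
t2 = (1-p)^e1 * (1-q)^e2 = 0.9^1.5 * 0.8^-0.5 = 0.954594.
4/(1-alpha^2) = -1.333333.
D = -1.333333*(1 - 0.070711 - 0.954594) = 0.0337

0.0337


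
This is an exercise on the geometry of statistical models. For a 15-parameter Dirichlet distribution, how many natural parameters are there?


Exponential family dimension calculation:
Dirichlet with 15 components has 15 natural parameters.

15


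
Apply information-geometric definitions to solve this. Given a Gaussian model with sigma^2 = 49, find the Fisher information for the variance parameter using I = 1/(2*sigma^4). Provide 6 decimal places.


Fisher information for variance: I(sigma^2) = 1/(2*sigma^4).
sigma^2 = 49, so sigma^4 = 2401.
I = 1/(2*2401) = 1/4802 = 0.000208

0.000208


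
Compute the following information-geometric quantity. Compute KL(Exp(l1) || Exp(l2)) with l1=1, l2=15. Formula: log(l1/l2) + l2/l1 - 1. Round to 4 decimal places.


KL divergence for exponential family:
KL = log(l1/l2) + l2/l1 - 1.
log(1/15) = -2.70805.
15/1 = 15.0.
KL = -2.70805 + 15.0 - 1 = 11.2919

11.2919


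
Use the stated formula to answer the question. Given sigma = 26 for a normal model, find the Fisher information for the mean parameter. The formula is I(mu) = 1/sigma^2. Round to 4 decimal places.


The Fisher information for the mean of a normal distribution is I(mu) = 1/sigma^2.
sigma = 26, so sigma^2 = 676.
I(mu) = 1/676 = 0.0015

0.0015


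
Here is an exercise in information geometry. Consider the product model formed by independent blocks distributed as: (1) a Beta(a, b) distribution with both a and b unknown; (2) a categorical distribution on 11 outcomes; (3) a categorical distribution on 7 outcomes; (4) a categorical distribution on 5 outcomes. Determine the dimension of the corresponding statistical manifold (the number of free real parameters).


The dimension of a statistical manifold equals the number of free
(independent) real parameters of the model. For a product of independent
blocks the parameter counts add.
- Beta (a, b): 2.
- categorical on 11 outcomes (probabilities sum to 1): 11-1 = 10.
- categorical on 7 outcomes (probabilities sum to 1): 7-1 = 6.
- categorical on 5 outcomes (probabilities sum to 1): 5-1 = 4.
Total = 2 + 10 + 6 + 4 = 22.
Dimension = 22

22


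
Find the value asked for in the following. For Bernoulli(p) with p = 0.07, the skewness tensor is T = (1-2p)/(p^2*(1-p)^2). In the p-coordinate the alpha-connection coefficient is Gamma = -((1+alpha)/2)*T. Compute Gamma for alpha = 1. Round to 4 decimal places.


Skewness (Amari-Chentsov) tensor: T = (1-2p)/(p^2*(1-p)^2).
p = 0.07, 1-2p = 0.86, p^2 = 0.0049, (1-p)^2 = 0.8649.
T = 0.86/(0.0049 * 0.8649) = 202.92543.
In the p-coordinate, Gamma^(alpha) = Gamma^(0) - (alpha/2)*T with Gamma^(0) = (1/2)*g'(p) = -T/2,
so Gamma^(alpha) = -((1+alpha)/2)*T.
alpha = 1, -(1+alpha)/2 = -1.0.
Gamma = -1.0 * 202.92543 = -202.9254

-202.9254


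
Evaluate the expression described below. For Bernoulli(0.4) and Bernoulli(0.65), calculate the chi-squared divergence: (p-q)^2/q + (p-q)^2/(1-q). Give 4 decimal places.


Chi-squared divergence between Bernoulli distributions:
chi^2 = (p-q)^2/q + (p-q)^2/(1-q).
p = 0.4, q = 0.65, p-q = -0.25.
(p-q)^2 = 0.0625.
term1 = 0.0625/0.65 = 0.096154.
term2 = 0.0625/0.35 = 0.178571.
chi^2 = 0.096154 + 0.178571 = 0.2747

0.2747


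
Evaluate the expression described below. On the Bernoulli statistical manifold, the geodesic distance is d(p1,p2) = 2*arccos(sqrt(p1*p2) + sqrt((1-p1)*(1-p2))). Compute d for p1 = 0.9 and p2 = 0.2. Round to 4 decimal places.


Geodesic distance on Bernoulli manifold:
d(p1,p2) = 2*arccos(sqrt(p1*p2) + sqrt((1-p1)*(1-p2))).
sqrt(p1*p2) = sqrt(0.9*0.2) = 0.424264.
sqrt((1-p1)*(1-p2)) = sqrt(0.1*0.8) = 0.282843.
arg = 0.424264 + 0.282843 = 0.707107.
d = 2*arccos(0.707107) = 1.5708

1.5708


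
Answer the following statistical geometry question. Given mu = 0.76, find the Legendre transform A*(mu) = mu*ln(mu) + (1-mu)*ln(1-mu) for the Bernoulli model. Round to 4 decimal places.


Legendre transform for Bernoulli:
A*(mu) = mu*log(mu) + (1-mu)*log(1-mu).
mu = 0.76, 1-mu = 0.24.
mu*log(mu) = 0.76*log(0.76) = -0.208572.
(1-mu)*log(1-mu) = 0.24*log(0.24) = -0.342508.
A* = -0.208572 + -0.342508 = -0.5511

-0.5511


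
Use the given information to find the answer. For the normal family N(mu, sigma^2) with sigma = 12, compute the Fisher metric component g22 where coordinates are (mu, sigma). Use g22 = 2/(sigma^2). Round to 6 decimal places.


For the 2-parameter normal family, the Fisher metric has:
  g11 = 1/sigma^2, g22 = 2/sigma^2.
sigma = 12, sigma^2 = 144.
g22 = 0.013889

0.013889


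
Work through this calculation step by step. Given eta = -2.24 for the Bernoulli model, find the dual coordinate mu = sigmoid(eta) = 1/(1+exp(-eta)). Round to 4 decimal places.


Dual coordinate (expectation parameter) for Bernoulli:
mu = 1/(1+exp(-eta)).
eta = -2.24.
exp(-eta) = exp(2.24) = 9.393331.
mu = 1/(1+9.393331) = 0.0962

0.0962


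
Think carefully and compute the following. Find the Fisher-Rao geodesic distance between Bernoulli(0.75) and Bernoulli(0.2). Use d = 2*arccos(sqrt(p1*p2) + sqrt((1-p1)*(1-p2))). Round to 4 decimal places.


Geodesic distance on Bernoulli manifold:
d(p1,p2) = 2*arccos(sqrt(p1*p2) + sqrt((1-p1)*(1-p2))).
sqrt(p1*p2) = sqrt(0.75*0.2) = 0.387298.
sqrt((1-p1)*(1-p2)) = sqrt(0.25*0.8) = 0.447214.
arg = 0.387298 + 0.447214 = 0.834512.
d = 2*arccos(0.834512) = 1.1671

1.1671


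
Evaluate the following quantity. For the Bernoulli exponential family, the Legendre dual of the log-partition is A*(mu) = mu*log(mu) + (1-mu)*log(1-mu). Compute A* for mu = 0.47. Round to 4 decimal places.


Legendre transform for Bernoulli:
A*(mu) = mu*log(mu) + (1-mu)*log(1-mu).
mu = 0.47, 1-mu = 0.53.
mu*log(mu) = 0.47*log(0.47) = -0.354861.
(1-mu)*log(1-mu) = 0.53*log(0.53) = -0.336485.
A* = -0.354861 + -0.336485 = -0.6913

-0.6913


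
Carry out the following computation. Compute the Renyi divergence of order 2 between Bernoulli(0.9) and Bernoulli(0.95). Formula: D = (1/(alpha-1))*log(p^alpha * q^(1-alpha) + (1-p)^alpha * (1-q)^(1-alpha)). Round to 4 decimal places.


Renyi divergence of order alpha between Bernoulli distributions:
D = (1/(alpha-1))*log(p^alpha * q^(1-alpha) + (1-p)^alpha * (1-q)^(1-alpha)).
alpha = 2, p = 0.9, q = 0.95.
p^alpha * q^(1-alpha) = 0.9^2 * 0.95^-1 = 0.852632.
(1-p)^alpha * (1-q)^(1-alpha) = 0.1^2 * 0.05^-1 = 0.2.
sum = 0.852632 + 0.2 = 1.052632.
D = (1/1)*log(1.052632) = 0.0513

0.0513


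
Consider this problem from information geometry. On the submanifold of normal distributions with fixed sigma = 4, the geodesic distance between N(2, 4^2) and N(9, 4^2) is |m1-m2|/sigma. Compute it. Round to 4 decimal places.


On the fixed-variance normal subfamily, geodesic distance = |m1-m2|/sigma.
|2 - 9| = 7.
sigma = 4.
d = 7/4 = 1.7500

1.7500


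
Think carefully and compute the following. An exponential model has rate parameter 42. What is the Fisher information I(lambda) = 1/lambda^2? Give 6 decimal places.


Fisher information for exponential: I(lambda) = 1/lambda^2.
lambda = 42, lambda^2 = 1764.
I = 1/1764 = 0.000567

0.000567


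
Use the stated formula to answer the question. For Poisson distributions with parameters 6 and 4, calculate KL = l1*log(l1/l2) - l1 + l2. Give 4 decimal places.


KL divergence for Poisson:
KL = l1*log(l1/l2) - l1 + l2.
l1 = 6, l2 = 4.
log(6/4) = 0.405465.
l1*log(l1/l2) = 6 * 0.405465 = 2.432791.
KL = 2.432791 - 6 + 4 = 0.4328

0.4328


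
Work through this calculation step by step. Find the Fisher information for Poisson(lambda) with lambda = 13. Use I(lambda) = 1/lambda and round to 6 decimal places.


Fisher information for Poisson: I(lambda) = 1/lambda.
lambda = 13.
I(lambda) = 1/13 = 0.076923

0.076923


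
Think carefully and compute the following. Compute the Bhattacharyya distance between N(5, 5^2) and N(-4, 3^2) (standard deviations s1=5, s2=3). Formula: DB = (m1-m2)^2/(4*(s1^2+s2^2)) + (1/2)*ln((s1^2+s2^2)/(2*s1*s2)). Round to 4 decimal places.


Bhattacharyya distance between two Gaussians:
DB = (m1-m2)^2/(4*(s1^2+s2^2)) + (1/2)*ln((s1^2+s2^2)/(2*s1*s2)).
(m1-m2)^2 = (9)^2 = 81.
s1^2+s2^2 = 25 + 9 = 34.
term1 = 81/136 = 0.595588.
term2 = 0.5*ln(34/30.0) = 0.062582.
DB = 0.595588 + 0.062582 = 0.6582

0.6582


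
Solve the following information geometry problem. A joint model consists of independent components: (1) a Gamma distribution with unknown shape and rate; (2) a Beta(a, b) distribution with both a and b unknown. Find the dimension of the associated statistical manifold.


The dimension of a statistical manifold equals the number of free
(independent) real parameters of the model. For a product of independent
blocks the parameter counts add.
- Gamma (shape, rate): 2.
- Beta (a, b): 2.
Total = 2 + 2 = 4.
Dimension = 4

4


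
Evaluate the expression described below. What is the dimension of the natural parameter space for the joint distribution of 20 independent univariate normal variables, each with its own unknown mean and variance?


Exponential family dimension calculation:
Each univariate normal has two natural parameters (mu/sigma^2 and -1/(2 sigma^2)).
With 20 independent components, dim = 2 * 20 = 40.

40


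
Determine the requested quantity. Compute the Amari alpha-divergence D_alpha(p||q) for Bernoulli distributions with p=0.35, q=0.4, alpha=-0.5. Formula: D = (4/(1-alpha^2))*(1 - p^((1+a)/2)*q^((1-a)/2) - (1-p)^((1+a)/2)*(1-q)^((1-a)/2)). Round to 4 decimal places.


Amari alpha-divergence:
D = (4/(1-alpha^2))*(1 - p^((1+a)/2)*q^((1-a)/2) - (1-p)^((1+a)/2)*(1-q)^((1-a)/2)).
alpha = -0.5, p = 0.35, q = 0.4.
e1 = (1+alpha)/2 = 0.25, e2 = (1-alpha)/2 = 0.75.
t1 = p^e1 * q^e2 = 0.35^0.25 * 0.4^0.75 = 0.386867.
t2 = (1-p)^e1 * (1-q)^e2 = 0.65^0.25 * 0.6^0.75 = 0.612127.
4/(1-alpha^2) = 5.333333.
D = 5.333333*(1 - 0.386867 - 0.612127) = 0.0054

0.0054


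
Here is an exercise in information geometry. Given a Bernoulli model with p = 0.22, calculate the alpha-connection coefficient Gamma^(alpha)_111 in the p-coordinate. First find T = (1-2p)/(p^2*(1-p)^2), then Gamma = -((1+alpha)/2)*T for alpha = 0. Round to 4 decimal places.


Skewness (Amari-Chentsov) tensor: T = (1-2p)/(p^2*(1-p)^2).
p = 0.22, 1-2p = 0.56, p^2 = 0.0484, (1-p)^2 = 0.6084.
T = 0.56/(0.0484 * 0.6084) = 19.017502.
In the p-coordinate, Gamma^(alpha) = Gamma^(0) - (alpha/2)*T with Gamma^(0) = (1/2)*g'(p) = -T/2,
so Gamma^(alpha) = -((1+alpha)/2)*T.
alpha = 0, -(1+alpha)/2 = -0.5.
Gamma = -0.5 * 19.017502 = -9.5088

-9.5088


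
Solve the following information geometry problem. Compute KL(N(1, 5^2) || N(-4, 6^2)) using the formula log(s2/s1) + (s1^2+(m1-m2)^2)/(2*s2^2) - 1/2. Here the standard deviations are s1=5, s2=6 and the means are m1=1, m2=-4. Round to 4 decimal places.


KL divergence between normal distributions:
KL = log(s2/s1) + (s1^2 + (m1-m2)^2)/(2*s2^2) - 1/2.
log(6/5) = 0.182322.
(5^2 + (1--4)^2)/(2*6^2) = (25 + 25)/72 = 0.694444.
KL = 0.182322 + 0.694444 - 0.5 = 0.3768

0.3768


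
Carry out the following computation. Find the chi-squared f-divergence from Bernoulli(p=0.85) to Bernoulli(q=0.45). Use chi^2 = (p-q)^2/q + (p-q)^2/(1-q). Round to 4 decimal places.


Chi-squared divergence between Bernoulli distributions:
chi^2 = (p-q)^2/q + (p-q)^2/(1-q).
p = 0.85, q = 0.45, p-q = 0.4.
(p-q)^2 = 0.16.
term1 = 0.16/0.45 = 0.355556.
term2 = 0.16/0.55 = 0.290909.
chi^2 = 0.355556 + 0.290909 = 0.6465

0.6465


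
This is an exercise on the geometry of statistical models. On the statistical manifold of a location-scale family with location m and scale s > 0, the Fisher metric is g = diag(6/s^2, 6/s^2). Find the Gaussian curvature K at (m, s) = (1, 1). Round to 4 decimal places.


The metric has the form g = (A dm^2 + B ds^2)/s^2 with A = 6, B = 6.
Substitute u = sqrt(A/B)*m: g = B*(du^2 + ds^2)/s^2, i.e. B times the
Poincare upper half-plane metric, which has constant Gaussian curvature -1.
Scaling a 2D metric by a constant c divides the Gaussian curvature by c,
so K = -1/B = -1/(6) = -0.1667 everywhere (the point (m, s) = (1, 1) is irrelevant:
the curvature is constant).
The requested Gaussian curvature is K = -0.1667.

-0.1667


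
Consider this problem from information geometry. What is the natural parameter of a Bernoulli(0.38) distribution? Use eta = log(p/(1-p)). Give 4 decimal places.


Natural parameter for Bernoulli: eta = log(p/(1-p)).
p = 0.38, 1-p = 0.62.
p/(1-p) = 0.612903.
eta = log(0.612903) = -0.4895

-0.4895


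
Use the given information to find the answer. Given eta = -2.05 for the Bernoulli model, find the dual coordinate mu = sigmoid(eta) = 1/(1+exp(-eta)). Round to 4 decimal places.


Dual coordinate (expectation parameter) for Bernoulli:
mu = 1/(1+exp(-eta)).
eta = -2.05.
exp(-eta) = exp(2.05) = 7.767901.
mu = 1/(1+7.767901) = 0.1141

0.1141


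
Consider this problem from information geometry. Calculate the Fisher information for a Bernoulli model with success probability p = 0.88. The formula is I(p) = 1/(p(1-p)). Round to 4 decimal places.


For Bernoulli(p), Fisher information is I(p) = 1/(p*(1-p)).
p = 0.88, 1-p = 0.12.
p*(1-p) = 0.1056.
I(p) = 1/0.1056 = 9.4697

9.4697


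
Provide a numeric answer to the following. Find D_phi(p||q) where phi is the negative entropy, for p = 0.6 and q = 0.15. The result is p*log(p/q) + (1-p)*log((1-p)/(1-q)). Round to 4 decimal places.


Bregman divergence with negative entropy generator:
D = p*log(p/q) + (1-p)*log((1-p)/(1-q)).
p = 0.6, q = 0.15.
p*log(p/q) = 0.6*log(0.6/0.15) = 0.831777.
(1-p)*log((1-p)/(1-q)) = 0.4*log(0.4/0.85) = -0.301509.
D = 0.831777 + -0.301509 = 0.5303

0.5303


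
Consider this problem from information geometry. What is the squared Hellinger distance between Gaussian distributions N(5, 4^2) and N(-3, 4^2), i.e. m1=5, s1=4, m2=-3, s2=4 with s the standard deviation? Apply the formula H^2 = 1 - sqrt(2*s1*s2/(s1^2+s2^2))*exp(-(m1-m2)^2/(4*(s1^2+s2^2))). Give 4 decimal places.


Squared Hellinger distance for Gaussians:
H^2 = 1 - sqrt(2*s1*s2/(s1^2+s2^2)) * exp(-(m1-m2)^2/(4*(s1^2+s2^2))).
s1^2 = 16, s2^2 = 16, s1^2+s2^2 = 32.
sqrt(2*4*4/(32)) = 1.0.
(m1-m2)^2 = (8)^2 = 64.
exp(-64/(4*32)) = exp(-0.5) = 0.606531.
H^2 = 1 - 1.0*0.606531 = 0.3935

0.3935


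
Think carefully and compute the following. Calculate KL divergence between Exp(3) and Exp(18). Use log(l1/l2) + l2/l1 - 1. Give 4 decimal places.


KL divergence for exponential family:
KL = log(l1/l2) + l2/l1 - 1.
log(3/18) = -1.791759.
18/3 = 6.0.
KL = -1.791759 + 6.0 - 1 = 3.2082

3.2082


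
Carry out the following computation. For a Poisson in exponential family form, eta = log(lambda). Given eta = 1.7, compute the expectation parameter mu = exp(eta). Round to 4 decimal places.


Expectation parameter for Poisson exponential family:
mu = exp(eta).
eta = 1.7.
mu = exp(1.7) = 5.4739

5.4739


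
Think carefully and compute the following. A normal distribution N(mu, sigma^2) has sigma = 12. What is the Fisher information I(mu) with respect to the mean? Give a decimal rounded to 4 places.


The Fisher information for the mean of a normal distribution is I(mu) = 1/sigma^2.
sigma = 12, so sigma^2 = 144.
I(mu) = 1/144 = 0.0069

0.0069


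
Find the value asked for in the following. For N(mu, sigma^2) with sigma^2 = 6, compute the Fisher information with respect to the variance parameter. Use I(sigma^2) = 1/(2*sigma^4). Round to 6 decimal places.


Fisher information for variance: I(sigma^2) = 1/(2*sigma^4).
sigma^2 = 6, so sigma^4 = 36.
I = 1/(2*36) = 1/72 = 0.013889

0.013889


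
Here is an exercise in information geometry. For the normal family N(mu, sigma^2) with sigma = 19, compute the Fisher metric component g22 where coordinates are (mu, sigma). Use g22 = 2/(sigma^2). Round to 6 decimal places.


For the 2-parameter normal family, the Fisher metric has:
  g11 = 1/sigma^2, g22 = 2/sigma^2.
sigma = 19, sigma^2 = 361.
g22 = 0.005540

0.005540


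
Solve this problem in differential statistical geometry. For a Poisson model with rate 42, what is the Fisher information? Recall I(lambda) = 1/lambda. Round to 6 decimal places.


Fisher information for Poisson: I(lambda) = 1/lambda.
lambda = 42.
I(lambda) = 1/42 = 0.023810

0.023810


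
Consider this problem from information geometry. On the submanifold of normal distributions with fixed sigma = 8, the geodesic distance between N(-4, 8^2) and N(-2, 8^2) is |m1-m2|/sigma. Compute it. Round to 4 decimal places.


On the fixed-variance normal subfamily, geodesic distance = |m1-m2|/sigma.
|-4 - -2| = 2.
sigma = 8.
d = 2/8 = 0.2500

0.2500


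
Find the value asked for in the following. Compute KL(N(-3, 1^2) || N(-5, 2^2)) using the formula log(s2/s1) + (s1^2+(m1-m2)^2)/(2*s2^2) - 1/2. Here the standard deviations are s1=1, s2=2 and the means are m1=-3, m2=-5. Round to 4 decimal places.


KL divergence between normal distributions:
KL = log(s2/s1) + (s1^2 + (m1-m2)^2)/(2*s2^2) - 1/2.
log(2/1) = 0.693147.
(1^2 + (-3--5)^2)/(2*2^2) = (1 + 4)/8 = 0.625.
KL = 0.693147 + 0.625 - 0.5 = 0.8181

0.8181


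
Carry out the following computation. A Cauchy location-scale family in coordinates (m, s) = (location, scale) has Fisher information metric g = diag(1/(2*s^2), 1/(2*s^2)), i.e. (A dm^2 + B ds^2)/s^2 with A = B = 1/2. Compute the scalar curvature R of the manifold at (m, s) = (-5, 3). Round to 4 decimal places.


The metric has the form g = (A dm^2 + B ds^2)/s^2 with A = 1/2, B = 1/2.
Substitute u = sqrt(A/B)*m: g = B*(du^2 + ds^2)/s^2, i.e. B times the
Poincare upper half-plane metric, which has constant Gaussian curvature -1.
Scaling a 2D metric by a constant c divides the Gaussian curvature by c,
so K = -1/B = -1/(1/2) = -2.0000 everywhere (the point (m, s) = (-5, 3) is irrelevant:
the curvature is constant).
Scalar curvature in dimension 2: R = 2K = -2/(1/2) = -4.0000.

-4.0000


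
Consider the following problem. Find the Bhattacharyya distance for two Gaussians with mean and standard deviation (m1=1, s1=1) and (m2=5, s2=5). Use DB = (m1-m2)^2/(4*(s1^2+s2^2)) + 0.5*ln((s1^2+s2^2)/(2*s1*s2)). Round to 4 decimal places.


Bhattacharyya distance between two Gaussians:
DB = (m1-m2)^2/(4*(s1^2+s2^2)) + (1/2)*ln((s1^2+s2^2)/(2*s1*s2)).
(m1-m2)^2 = (-4)^2 = 16.
s1^2+s2^2 = 1 + 25 = 26.
term1 = 16/104 = 0.153846.
term2 = 0.5*ln(26/10.0) = 0.477756.
DB = 0.153846 + 0.477756 = 0.6316

0.6316


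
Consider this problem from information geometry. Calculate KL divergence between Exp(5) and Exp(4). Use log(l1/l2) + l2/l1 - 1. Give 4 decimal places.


KL divergence for exponential family:
KL = log(l1/l2) + l2/l1 - 1.
log(5/4) = 0.223144.
4/5 = 0.8.
KL = 0.223144 + 0.8 - 1 = 0.0231

0.0231
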